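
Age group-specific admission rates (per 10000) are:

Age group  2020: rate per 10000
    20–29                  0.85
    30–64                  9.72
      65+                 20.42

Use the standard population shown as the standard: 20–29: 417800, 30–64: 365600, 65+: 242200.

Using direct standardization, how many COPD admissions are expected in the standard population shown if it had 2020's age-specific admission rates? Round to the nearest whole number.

Expected COPD admissions = Σ (standard pop × age-specific rate ÷ 10000)
= 417800×0.85/10000 + 365600×9.72/10000 + 242200×20.42/10000
= 35.51 + 355.36 + 494.57 = 885.45.

885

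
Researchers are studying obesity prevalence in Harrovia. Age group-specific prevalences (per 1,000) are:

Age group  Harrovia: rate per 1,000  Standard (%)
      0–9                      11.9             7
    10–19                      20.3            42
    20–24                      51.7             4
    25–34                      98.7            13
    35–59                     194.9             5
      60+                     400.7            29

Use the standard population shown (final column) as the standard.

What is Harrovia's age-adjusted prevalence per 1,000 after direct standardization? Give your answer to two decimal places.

150.21

Standard weights: 0.07, 0.42, 0.04, 0.13, 0.05, 0.29.
Standardized rate: 0.0700×11.9 + 0.4200×20.3 + 0.0400×51.7 + 0.1300×98.7 + 0.0500×194.9 + 0.2900×400.7 = 150.2060 per 1,000.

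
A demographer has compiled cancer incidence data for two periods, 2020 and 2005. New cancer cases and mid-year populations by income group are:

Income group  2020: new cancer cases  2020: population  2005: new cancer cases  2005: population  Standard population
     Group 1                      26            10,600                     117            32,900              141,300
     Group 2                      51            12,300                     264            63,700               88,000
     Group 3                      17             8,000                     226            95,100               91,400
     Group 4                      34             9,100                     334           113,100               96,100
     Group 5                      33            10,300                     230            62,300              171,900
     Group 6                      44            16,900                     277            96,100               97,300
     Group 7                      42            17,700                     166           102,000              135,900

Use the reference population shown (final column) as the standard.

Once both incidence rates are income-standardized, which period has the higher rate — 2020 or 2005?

Income-specific rates per 100,000 for 2020: 245.28, 414.63, 212.50, 373.63, 320.39, 260.36, 237.29.
For 2005: 355.62, 414.44, 237.64, 295.31, 369.18, 288.24, 162.75.
Standard total = 821,900; weights = 0.1719, 0.1071, 0.1112, 0.1169, 0.2091, 0.1184, 0.1653.
2020: 0.1719×245.28 + 0.1071×414.63 + 0.1112×212.50 + 0.1169×373.63 + 0.2091×320.39 + 0.1184×260.36 + 0.1653×237.29 = 290.9466 per 100,000.
2005: 0.1719×355.62 + 0.1071×414.44 + 0.1112×237.64 + 0.1169×295.31 + 0.2091×369.18 + 0.1184×288.24 + 0.1653×162.75 = 304.7160 per 100,000.
The crude rates (290.93 vs 285.56) would put 2020 higher, but that reflects its income composition; once standardized to a common income structure, 2005 has the higher underlying rate.

2005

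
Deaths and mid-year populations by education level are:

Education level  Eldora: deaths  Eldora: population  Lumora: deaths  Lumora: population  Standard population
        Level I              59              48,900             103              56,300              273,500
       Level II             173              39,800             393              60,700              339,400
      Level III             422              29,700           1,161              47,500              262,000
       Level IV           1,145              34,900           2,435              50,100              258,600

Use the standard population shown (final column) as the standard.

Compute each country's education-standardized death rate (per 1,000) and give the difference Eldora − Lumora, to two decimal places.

Education-specific rates per 1,000 for Eldora: 1.207, 4.347, 14.209, 32.808.
For Lumora: 1.829, 6.474, 24.442, 48.603.
Standard total = 1,133,500; weights = 0.2413, 0.2994, 0.2311, 0.2281.
Eldora: 0.2413×1.207 + 0.2994×4.347 + 0.2311×14.209 + 0.2281×32.808 = 12.3618 per 1,000.
Lumora: 0.2413×1.829 + 0.2994×6.474 + 0.2311×24.442 + 0.2281×48.603 = 19.1181 per 1,000.
Difference = 12.3618 − 19.1181 = -6.7562.

-6.76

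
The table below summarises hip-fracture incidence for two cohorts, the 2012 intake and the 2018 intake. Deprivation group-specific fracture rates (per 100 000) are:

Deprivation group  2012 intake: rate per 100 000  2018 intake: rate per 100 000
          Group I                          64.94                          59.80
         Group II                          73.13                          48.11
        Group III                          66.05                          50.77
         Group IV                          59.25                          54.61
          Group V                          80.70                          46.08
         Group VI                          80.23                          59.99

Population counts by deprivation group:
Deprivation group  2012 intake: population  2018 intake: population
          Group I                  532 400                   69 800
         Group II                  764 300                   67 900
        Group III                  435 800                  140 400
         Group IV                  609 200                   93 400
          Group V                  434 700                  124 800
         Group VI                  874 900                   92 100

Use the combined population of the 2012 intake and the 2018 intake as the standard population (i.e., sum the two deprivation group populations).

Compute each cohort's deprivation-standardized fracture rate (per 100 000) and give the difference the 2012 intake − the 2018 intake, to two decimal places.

Combined standard total = 4 239 700; weights = 0.1420, 0.1963, 0.1359, 0.1657, 0.1320, 0.2281.
The 2012 intake: 0.1420×64.94 + 0.1963×73.13 + 0.1359×66.05 + 0.1657×59.25 + 0.1320×80.70 + 0.2281×80.23 = 71.3227 per 100 000.
The 2018 intake: 0.1420×59.80 + 0.1963×48.11 + 0.1359×50.77 + 0.1657×54.61 + 0.1320×46.08 + 0.2281×59.99 = 53.6508 per 100 000.
Difference = 71.3227 − 53.6508 = 17.6718.

17.67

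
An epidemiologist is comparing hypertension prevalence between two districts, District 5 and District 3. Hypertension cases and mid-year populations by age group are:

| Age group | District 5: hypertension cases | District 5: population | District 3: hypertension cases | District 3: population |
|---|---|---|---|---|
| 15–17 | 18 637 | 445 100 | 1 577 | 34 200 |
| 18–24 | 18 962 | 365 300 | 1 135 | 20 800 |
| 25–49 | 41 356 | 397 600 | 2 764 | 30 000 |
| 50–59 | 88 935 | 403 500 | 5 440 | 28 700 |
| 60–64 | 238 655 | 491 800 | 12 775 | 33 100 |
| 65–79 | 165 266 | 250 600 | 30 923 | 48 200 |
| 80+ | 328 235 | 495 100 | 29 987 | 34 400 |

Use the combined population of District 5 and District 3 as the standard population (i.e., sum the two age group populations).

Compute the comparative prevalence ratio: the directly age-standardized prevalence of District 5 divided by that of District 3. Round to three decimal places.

Age-specific rates per 1 000 for District 5: 41.871, 51.908, 104.014, 220.409, 485.268, 659.481, 662.967.
For District 3: 46.111, 54.567, 92.133, 189.547, 385.952, 641.556, 871.715.
Combined standard total = 3 078 400; weights = 0.1557, 0.1254, 0.1389, 0.1404, 0.1705, 0.0971, 0.1720.
District 5: 0.1557×41.871 + 0.1254×51.908 + 0.1389×104.014 + 0.1404×220.409 + 0.1705×485.268 + 0.0971×659.481 + 0.1720×662.967 = 319.2111 per 1 000.
District 3: 0.1557×46.111 + 0.1254×54.567 + 0.1389×92.133 + 0.1404×189.547 + 0.1705×385.952 + 0.0971×641.556 + 0.1720×871.715 = 331.4527 per 1 000.
Ratio = 319.2111 ÷ 331.4527 = 0.96307.

0.963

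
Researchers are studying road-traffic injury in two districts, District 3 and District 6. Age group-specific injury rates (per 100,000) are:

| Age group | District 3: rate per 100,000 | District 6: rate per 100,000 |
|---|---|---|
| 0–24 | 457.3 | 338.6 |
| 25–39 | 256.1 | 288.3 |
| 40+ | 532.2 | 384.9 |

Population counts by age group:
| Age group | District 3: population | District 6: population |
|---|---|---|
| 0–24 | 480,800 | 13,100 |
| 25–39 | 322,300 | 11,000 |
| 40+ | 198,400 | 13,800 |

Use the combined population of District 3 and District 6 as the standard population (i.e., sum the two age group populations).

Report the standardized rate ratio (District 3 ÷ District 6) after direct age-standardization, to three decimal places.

1.229

Combined standard total = 1,039,400; weights = 0.4752, 0.3207, 0.2042.
District 3: 0.4752×457.3 + 0.3207×256.1 + 0.2042×532.2 = 408.0734 per 100,000.
District 6: 0.4752×338.6 + 0.3207×288.3 + 0.2042×384.9 = 331.9229 per 100,000.
Ratio = 408.0734 ÷ 331.9229 = 1.22942.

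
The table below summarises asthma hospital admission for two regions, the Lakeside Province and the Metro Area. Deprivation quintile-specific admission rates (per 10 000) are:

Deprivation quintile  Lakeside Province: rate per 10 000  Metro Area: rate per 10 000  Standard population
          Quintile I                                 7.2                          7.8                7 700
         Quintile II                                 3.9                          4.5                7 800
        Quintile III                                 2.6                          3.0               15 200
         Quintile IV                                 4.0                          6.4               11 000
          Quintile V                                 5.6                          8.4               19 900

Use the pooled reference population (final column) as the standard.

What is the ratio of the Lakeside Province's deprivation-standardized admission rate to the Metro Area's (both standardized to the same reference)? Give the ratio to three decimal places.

Standard total = 61 600; weights = 0.1250, 0.1266, 0.2468, 0.1786, 0.3231.
The Lakeside Province: 0.1250×7.2 + 0.1266×3.9 + 0.2468×2.6 + 0.1786×4.0 + 0.3231×5.6 = 4.5588 per 10 000.
The Metro Area: 0.1250×7.8 + 0.1266×4.5 + 0.2468×3.0 + 0.1786×6.4 + 0.3231×8.4 = 6.1416 per 10 000.
Ratio = 4.5588 ÷ 6.1416 = 0.74228.

0.742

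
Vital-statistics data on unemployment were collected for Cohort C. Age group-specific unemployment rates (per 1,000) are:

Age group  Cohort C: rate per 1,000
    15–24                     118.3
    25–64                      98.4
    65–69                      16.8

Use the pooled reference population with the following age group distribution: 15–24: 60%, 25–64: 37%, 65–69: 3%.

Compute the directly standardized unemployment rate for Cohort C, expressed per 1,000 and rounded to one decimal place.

Standard weights: 0.60, 0.37, 0.03.
Standardized rate: 0.6000×118.3 + 0.3700×98.4 + 0.0300×16.8 = 107.8920 per 1,000.

107.9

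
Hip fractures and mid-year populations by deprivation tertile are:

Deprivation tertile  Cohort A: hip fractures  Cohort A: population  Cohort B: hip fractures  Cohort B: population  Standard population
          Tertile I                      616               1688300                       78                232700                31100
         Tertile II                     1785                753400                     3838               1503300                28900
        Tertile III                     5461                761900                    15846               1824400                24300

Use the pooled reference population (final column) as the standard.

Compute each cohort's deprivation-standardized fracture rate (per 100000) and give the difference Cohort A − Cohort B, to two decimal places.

-48.96

Deprivation-specific rates per 100000 for Cohort A: 36.49, 236.93, 716.76.
For Cohort B: 33.52, 255.30, 868.56.
Standard total = 84300; weights = 0.3689, 0.3428, 0.2883.
Cohort A: 0.3689×36.49 + 0.3428×236.93 + 0.2883×716.76 = 301.2950 per 100000.
Cohort B: 0.3689×33.52 + 0.3428×255.30 + 0.2883×868.56 = 350.2582 per 100000.
Difference = 301.2950 − 350.2582 = -48.9632.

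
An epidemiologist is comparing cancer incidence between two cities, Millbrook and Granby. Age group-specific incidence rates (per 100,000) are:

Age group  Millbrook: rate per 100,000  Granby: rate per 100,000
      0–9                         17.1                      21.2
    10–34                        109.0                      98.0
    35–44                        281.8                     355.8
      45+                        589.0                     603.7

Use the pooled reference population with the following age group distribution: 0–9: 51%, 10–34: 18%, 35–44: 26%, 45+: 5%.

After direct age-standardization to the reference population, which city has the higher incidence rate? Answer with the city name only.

Granby

Standard weights: 0.51, 0.18, 0.26, 0.05.
Millbrook: 0.5100×17.1 + 0.1800×109.0 + 0.2600×281.8 + 0.0500×589.0 = 131.0590 per 100,000.
Granby: 0.5100×21.2 + 0.1800×98.0 + 0.2600×355.8 + 0.0500×603.7 = 151.1450 per 100,000.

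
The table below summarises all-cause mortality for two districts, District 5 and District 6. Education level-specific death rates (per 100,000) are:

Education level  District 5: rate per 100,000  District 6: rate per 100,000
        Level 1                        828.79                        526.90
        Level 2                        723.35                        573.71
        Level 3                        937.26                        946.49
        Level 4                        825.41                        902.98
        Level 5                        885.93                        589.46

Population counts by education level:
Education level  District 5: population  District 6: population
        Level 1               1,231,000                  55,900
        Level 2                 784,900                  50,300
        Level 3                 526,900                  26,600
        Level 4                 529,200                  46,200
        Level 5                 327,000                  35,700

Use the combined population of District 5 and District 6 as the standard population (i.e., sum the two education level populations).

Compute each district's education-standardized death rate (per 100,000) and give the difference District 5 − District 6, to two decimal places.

Combined standard total = 3,613,700; weights = 0.3561, 0.2311, 0.1532, 0.1592, 0.1004.
District 5: 0.3561×828.79 + 0.2311×723.35 + 0.1532×937.26 + 0.1592×825.41 + 0.1004×885.93 = 826.2315 per 100,000.
District 6: 0.3561×526.90 + 0.2311×573.71 + 0.1532×946.49 + 0.1592×902.98 + 0.1004×589.46 = 668.1474 per 100,000.
Difference = 826.2315 − 668.1474 = 158.0841.

158.08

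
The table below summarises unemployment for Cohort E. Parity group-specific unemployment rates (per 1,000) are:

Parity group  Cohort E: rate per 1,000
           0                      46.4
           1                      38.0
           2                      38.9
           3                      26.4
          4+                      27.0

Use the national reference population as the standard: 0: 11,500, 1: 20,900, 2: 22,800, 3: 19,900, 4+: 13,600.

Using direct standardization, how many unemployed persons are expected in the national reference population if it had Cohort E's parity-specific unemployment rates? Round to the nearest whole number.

3107

Expected unemployed persons = Σ (standard pop × parity-specific rate ÷ 1,000)
= 11,500×46.4/1,000 + 20,900×38.0/1,000 + 22,800×38.9/1,000 + 19,900×26.4/1,000 + 13,600×27.0/1,000
= 533.60 + 794.20 + 886.92 + 525.36 + 367.20 = 3107.28.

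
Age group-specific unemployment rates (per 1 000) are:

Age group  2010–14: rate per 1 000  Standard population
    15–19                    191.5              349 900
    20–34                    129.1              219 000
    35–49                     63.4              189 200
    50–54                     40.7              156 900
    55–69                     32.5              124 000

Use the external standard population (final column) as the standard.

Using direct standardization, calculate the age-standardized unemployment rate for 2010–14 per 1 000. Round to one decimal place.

Standard total = 1 039 000; weights = 0.3368, 0.2108, 0.1821, 0.1510, 0.1193.
Standardized rate: 0.3368×191.5 + 0.2108×129.1 + 0.1821×63.4 + 0.1510×40.7 + 0.1193×32.5 = 113.2722 per 1 000.

113.3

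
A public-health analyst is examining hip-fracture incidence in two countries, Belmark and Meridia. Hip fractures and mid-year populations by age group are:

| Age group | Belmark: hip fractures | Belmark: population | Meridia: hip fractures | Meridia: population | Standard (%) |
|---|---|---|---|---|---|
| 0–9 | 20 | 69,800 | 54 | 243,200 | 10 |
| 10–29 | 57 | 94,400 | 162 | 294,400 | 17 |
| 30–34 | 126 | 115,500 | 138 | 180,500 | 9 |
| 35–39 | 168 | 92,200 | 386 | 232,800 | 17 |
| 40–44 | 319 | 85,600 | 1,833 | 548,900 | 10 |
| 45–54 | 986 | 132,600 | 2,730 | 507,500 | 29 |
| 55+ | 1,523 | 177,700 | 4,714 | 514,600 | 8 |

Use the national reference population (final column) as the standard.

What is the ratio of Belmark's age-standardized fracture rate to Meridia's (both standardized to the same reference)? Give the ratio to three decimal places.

1.214

Age-specific rates per 100,000 for Belmark: 28.65, 60.38, 109.09, 182.21, 372.66, 743.59, 857.06.
For Meridia: 22.20, 55.03, 76.45, 165.81, 333.94, 537.93, 916.05.
Standard weights: 0.10, 0.17, 0.09, 0.17, 0.10, 0.29, 0.08.
Belmark: 0.1000×28.65 + 0.1700×60.38 + 0.0900×109.09 + 0.1700×182.21 + 0.1000×372.66 + 0.2900×743.59 + 0.0800×857.06 = 375.3969 per 100,000.
Meridia: 0.1000×22.20 + 0.1700×55.03 + 0.0900×76.45 + 0.1700×165.81 + 0.1000×333.94 + 0.2900×537.93 + 0.0800×916.05 = 309.3214 per 100,000.
Ratio = 375.3969 ÷ 309.3214 = 1.21361.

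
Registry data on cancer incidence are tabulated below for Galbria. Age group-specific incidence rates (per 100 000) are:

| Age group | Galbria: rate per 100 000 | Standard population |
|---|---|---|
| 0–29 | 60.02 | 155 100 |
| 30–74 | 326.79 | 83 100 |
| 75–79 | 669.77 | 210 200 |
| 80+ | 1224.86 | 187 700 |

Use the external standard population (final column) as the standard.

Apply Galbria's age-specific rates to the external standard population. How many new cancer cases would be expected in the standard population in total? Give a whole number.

Expected new cancer cases = Σ (standard pop × age-specific rate ÷ 100 000)
= 155 100×60.02/100 000 + 83 100×326.79/100 000 + 210 200×669.77/100 000 + 187 700×1224.86/100 000
= 93.09 + 271.56 + 1407.86 + 2299.06 = 4071.57.

4072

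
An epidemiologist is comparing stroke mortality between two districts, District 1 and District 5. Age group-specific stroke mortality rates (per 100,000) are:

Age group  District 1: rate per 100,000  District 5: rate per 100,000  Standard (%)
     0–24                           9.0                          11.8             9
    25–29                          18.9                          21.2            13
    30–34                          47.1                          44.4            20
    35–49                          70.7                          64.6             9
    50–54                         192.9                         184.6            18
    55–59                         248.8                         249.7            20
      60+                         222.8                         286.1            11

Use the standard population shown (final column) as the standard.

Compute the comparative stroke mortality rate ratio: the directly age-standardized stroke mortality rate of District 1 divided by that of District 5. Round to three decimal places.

0.962

Standard weights: 0.09, 0.13, 0.20, 0.09, 0.18, 0.20, 0.11.
District 1: 0.0900×9.0 + 0.1300×18.9 + 0.2000×47.1 + 0.0900×70.7 + 0.1800×192.9 + 0.2000×248.8 + 0.1100×222.8 = 128.0400 per 100,000.
District 5: 0.0900×11.8 + 0.1300×21.2 + 0.2000×44.4 + 0.0900×64.6 + 0.1800×184.6 + 0.2000×249.7 + 0.1100×286.1 = 133.1510 per 100,000.
Ratio = 128.0400 ÷ 133.1510 = 0.96162.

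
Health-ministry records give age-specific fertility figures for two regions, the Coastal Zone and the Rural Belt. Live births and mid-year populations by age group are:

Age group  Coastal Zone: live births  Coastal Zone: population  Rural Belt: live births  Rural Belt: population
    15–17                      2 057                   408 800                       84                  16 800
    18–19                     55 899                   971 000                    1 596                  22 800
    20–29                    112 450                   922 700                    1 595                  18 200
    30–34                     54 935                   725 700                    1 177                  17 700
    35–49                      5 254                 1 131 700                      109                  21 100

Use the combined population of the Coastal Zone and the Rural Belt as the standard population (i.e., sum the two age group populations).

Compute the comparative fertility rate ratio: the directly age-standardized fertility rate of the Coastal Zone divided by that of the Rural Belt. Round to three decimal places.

1.125

Age-specific rates per 1 000 for the Coastal Zone: 5.032, 57.568, 121.871, 75.699, 4.643.
For the Rural Belt: 5.000, 70.000, 87.637, 66.497, 5.166.
Combined standard total = 4 256 500; weights = 0.1000, 0.2335, 0.2211, 0.1747, 0.2708.
The Coastal Zone: 0.1000×5.032 + 0.2335×57.568 + 0.2211×121.871 + 0.1747×75.699 + 0.2708×4.643 = 55.3619 per 1 000.
The Rural Belt: 0.1000×5.000 + 0.2335×70.000 + 0.2211×87.637 + 0.1747×66.497 + 0.2708×5.166 = 49.2285 per 1 000.
Ratio = 55.3619 ÷ 49.2285 = 1.12459.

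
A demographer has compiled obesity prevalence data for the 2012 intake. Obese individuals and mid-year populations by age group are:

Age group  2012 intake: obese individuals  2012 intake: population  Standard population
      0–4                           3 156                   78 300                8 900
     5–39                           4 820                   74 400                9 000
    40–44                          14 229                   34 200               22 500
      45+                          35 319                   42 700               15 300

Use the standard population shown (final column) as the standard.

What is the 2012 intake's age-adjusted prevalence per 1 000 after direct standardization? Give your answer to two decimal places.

412.18

Age-specific rates per 1 000 for the 2012 intake: 40.307, 64.785, 416.053, 827.143.
Standard total = 55 700; weights = 0.1598, 0.1616, 0.4039, 0.2747.
Standardized rate: 0.1598×40.307 + 0.1616×64.785 + 0.4039×416.053 + 0.2747×827.143 = 412.1771 per 1 000.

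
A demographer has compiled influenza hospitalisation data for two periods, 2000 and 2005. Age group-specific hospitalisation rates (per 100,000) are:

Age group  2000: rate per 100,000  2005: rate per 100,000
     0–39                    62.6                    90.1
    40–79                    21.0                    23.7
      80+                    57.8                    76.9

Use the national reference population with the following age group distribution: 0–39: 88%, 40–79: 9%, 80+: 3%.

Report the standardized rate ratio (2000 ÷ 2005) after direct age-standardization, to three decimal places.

0.701

Standard weights: 0.88, 0.09, 0.03.
2000: 0.8800×62.6 + 0.0900×21.0 + 0.0300×57.8 = 58.7120 per 100,000.
2005: 0.8800×90.1 + 0.0900×23.7 + 0.0300×76.9 = 83.7280 per 100,000.
Ratio = 58.7120 ÷ 83.7280 = 0.70122.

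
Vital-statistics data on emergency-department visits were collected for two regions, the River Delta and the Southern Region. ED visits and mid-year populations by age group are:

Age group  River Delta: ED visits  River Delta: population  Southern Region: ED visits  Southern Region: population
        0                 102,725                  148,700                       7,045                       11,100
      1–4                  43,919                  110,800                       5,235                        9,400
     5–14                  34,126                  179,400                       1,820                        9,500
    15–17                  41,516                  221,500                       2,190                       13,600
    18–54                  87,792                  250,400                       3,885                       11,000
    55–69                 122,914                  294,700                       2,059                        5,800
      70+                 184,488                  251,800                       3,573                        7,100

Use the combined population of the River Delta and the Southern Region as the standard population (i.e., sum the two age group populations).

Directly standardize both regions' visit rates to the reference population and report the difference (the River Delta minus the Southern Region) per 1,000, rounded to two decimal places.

47.88

Age-specific rates per 1,000 for the River Delta: 690.820, 396.381, 190.223, 187.431, 350.607, 417.082, 732.677.
For the Southern Region: 634.685, 556.915, 191.579, 161.029, 353.182, 355.000, 503.239.
Combined standard total = 1,524,800; weights = 0.1048, 0.0788, 0.1239, 0.1542, 0.1714, 0.1971, 0.1698.
The River Delta: 0.1048×690.820 + 0.0788×396.381 + 0.1239×190.223 + 0.1542×187.431 + 0.1714×350.607 + 0.1971×417.082 + 0.1698×732.677 = 422.8148 per 1,000.
The Southern Region: 0.1048×634.685 + 0.0788×556.915 + 0.1239×191.579 + 0.1542×161.029 + 0.1714×353.182 + 0.1971×355.000 + 0.1698×503.239 = 374.9337 per 1,000.
Difference = 422.8148 − 374.9337 = 47.8811.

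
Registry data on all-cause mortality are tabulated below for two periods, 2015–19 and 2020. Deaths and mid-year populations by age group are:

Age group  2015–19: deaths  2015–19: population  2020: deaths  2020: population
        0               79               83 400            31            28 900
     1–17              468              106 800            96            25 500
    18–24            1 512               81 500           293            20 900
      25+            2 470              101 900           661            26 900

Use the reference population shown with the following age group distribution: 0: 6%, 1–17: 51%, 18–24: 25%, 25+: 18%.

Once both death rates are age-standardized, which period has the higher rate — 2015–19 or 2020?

Age-specific rates per 1 000 for 2015–19: 0.947, 4.382, 18.552, 24.239.
For 2020: 1.073, 3.765, 14.019, 24.572.
Standard weights: 0.06, 0.51, 0.25, 0.18.
2015–19: 0.0600×0.947 + 0.5100×4.382 + 0.2500×18.552 + 0.1800×24.239 = 11.2928 per 1 000.
2020: 0.0600×1.073 + 0.5100×3.765 + 0.2500×14.019 + 0.1800×24.572 = 9.9122 per 1 000.

2015–19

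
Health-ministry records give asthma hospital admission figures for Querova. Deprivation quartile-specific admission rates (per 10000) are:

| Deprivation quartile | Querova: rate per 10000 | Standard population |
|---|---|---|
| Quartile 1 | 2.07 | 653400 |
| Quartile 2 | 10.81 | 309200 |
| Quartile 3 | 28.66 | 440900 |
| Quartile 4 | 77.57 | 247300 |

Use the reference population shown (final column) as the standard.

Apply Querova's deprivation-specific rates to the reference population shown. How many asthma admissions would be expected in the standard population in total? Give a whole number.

Expected asthma admissions = Σ (standard pop × deprivation-specific rate ÷ 10000)
= 653400×2.07/10000 + 309200×10.81/10000 + 440900×28.66/10000 + 247300×77.57/10000
= 135.25 + 334.25 + 1263.62 + 1918.31 = 3651.42.

3651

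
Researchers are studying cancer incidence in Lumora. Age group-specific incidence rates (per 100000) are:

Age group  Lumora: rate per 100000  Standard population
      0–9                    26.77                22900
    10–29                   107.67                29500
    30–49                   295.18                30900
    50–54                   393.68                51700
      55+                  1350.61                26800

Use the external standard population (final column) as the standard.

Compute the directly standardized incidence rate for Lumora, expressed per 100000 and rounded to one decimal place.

429.3

Standard total = 161800; weights = 0.1415, 0.1823, 0.1910, 0.3195, 0.1656.
Standardized rate: 0.1415×26.77 + 0.1823×107.67 + 0.1910×295.18 + 0.3195×393.68 + 0.1656×1350.61 = 429.2952 per 100000.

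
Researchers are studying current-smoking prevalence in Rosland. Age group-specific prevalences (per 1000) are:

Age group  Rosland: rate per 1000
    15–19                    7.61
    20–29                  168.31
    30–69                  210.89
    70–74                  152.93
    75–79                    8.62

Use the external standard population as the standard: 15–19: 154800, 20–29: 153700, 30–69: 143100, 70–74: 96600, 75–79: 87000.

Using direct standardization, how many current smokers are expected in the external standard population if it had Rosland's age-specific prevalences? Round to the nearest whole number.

Expected current smokers = Σ (standard pop × age-specific rate ÷ 1000)
= 154800×7.61/1000 + 153700×168.31/1000 + 143100×210.89/1000 + 96600×152.93/1000 + 87000×8.62/1000
= 1178.03 + 25869.25 + 30178.36 + 14773.04 + 749.94 = 72748.61.

72749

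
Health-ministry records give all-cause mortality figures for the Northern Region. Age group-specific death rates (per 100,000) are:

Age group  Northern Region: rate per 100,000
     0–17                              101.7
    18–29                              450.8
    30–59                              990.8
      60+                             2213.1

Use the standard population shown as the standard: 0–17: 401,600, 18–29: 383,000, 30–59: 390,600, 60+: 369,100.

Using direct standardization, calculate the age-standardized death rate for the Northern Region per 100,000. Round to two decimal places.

Standard total = 1,544,300; weights = 0.2601, 0.2480, 0.2529, 0.2390.
Standardized rate: 0.2601×101.7 + 0.2480×450.8 + 0.2529×990.8 + 0.2390×2213.1 = 917.8015 per 100,000.

917.80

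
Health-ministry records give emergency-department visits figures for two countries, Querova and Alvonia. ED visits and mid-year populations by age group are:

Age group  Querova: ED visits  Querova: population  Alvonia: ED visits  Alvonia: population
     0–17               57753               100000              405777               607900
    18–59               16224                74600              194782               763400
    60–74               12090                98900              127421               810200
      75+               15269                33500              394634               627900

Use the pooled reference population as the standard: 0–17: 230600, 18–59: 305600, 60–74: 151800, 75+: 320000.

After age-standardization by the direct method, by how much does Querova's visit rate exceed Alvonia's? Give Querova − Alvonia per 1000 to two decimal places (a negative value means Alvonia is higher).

Age-specific rates per 1000 for Querova: 577.530, 217.480, 122.245, 455.791.
For Alvonia: 667.506, 255.151, 157.271, 628.498.
Standard total = 1008000; weights = 0.2288, 0.3032, 0.1506, 0.3175.
Querova: 0.2288×577.530 + 0.3032×217.480 + 0.1506×122.245 + 0.3175×455.791 = 361.1609 per 1000.
Alvonia: 0.2288×667.506 + 0.3032×255.151 + 0.1506×157.271 + 0.3175×628.498 = 453.2680 per 1000.
Difference = 361.1609 − 453.2680 = -92.1071.

-92.11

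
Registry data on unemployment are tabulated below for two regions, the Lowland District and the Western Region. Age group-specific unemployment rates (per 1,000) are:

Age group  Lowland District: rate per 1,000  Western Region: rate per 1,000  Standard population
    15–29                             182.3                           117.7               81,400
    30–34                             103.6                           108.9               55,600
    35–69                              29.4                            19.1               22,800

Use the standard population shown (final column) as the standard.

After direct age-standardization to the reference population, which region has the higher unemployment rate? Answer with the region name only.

Lowland District

Standard total = 159,800; weights = 0.5094, 0.3479, 0.1427.
The Lowland District: 0.5094×182.3 + 0.3479×103.6 + 0.1427×29.4 = 133.1020 per 1,000.
The Western Region: 0.5094×117.7 + 0.3479×108.9 + 0.1427×19.1 = 100.5701 per 1,000.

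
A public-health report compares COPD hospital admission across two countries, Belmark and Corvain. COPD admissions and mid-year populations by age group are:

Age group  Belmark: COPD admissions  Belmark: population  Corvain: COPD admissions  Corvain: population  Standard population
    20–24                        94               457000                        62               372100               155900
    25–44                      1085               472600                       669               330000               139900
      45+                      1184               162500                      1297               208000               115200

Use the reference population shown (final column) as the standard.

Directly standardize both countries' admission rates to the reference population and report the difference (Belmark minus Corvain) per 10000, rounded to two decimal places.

4.01

Age-specific rates per 10000 for Belmark: 2.06, 22.96, 72.86.
For Corvain: 1.67, 20.27, 62.36.
Standard total = 411000; weights = 0.3793, 0.3404, 0.2803.
Belmark: 0.3793×2.06 + 0.3404×22.96 + 0.2803×72.86 = 29.0174 per 10000.
Corvain: 0.3793×1.67 + 0.3404×20.27 + 0.2803×62.36 = 25.0105 per 10000.
Difference = 29.0174 − 25.0105 = 4.0069.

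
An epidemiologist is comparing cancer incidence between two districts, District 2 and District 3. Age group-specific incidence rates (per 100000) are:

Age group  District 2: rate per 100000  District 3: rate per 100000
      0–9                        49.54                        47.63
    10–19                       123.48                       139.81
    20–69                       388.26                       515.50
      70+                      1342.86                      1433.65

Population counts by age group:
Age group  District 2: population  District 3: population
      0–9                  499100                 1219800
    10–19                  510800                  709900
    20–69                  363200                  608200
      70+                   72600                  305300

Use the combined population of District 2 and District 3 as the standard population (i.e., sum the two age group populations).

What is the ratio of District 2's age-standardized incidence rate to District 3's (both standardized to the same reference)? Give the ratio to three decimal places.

0.865

Combined standard total = 4288900; weights = 0.4008, 0.2846, 0.2265, 0.0881.
District 2: 0.4008×49.54 + 0.2846×123.48 + 0.2265×388.26 + 0.0881×1342.86 = 261.2579 per 100000.
District 3: 0.4008×47.63 + 0.2846×139.81 + 0.2265×515.50 + 0.0881×1433.65 = 301.9586 per 100000.
Ratio = 261.2579 ÷ 301.9586 = 0.86521.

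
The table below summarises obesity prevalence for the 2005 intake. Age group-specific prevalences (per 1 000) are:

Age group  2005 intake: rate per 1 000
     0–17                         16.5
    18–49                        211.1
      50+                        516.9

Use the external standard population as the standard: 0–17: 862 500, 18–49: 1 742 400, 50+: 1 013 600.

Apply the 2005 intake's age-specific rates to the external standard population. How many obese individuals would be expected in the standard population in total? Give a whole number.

905982

Expected obese individuals = Σ (standard pop × age-specific rate ÷ 1 000)
= 862 500×16.5/1 000 + 1 742 400×211.1/1 000 + 1 013 600×516.9/1 000
= 14231.25 + 367820.64 + 523929.84 = 905981.73.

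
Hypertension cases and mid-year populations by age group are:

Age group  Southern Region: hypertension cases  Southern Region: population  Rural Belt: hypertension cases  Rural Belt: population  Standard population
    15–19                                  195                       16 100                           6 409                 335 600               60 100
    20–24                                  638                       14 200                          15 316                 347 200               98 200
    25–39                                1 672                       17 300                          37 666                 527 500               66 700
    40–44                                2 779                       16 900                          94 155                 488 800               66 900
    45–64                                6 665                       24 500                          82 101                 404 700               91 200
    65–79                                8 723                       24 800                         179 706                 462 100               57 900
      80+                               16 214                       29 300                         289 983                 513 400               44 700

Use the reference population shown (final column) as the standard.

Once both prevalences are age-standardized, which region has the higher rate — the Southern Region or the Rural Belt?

Southern Region

Age-specific rates per 1 000 for the Southern Region: 12.112, 44.930, 96.647, 164.438, 272.041, 351.734, 553.379.
For the Rural Belt: 19.097, 44.113, 71.405, 192.625, 202.869, 388.890, 564.829.
Standard total = 485 700; weights = 0.1237, 0.2022, 0.1373, 0.1377, 0.1878, 0.1192, 0.0920.
The Southern Region: 0.1237×12.112 + 0.2022×44.930 + 0.1373×96.647 + 0.1377×164.438 + 0.1878×272.041 + 0.1192×351.734 + 0.0920×553.379 = 190.4444 per 1 000.
The Rural Belt: 0.1237×19.097 + 0.2022×44.113 + 0.1373×71.405 + 0.1377×192.625 + 0.1878×202.869 + 0.1192×388.890 + 0.0920×564.829 = 184.0542 per 1 000.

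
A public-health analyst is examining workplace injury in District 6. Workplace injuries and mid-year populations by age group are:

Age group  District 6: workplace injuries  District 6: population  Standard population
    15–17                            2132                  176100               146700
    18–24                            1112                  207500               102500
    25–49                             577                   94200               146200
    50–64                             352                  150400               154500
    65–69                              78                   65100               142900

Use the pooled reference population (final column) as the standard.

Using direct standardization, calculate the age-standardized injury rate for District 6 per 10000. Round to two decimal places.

Age-specific rates per 10000 for District 6: 121.07, 53.59, 61.25, 23.40, 11.98.
Standard total = 692800; weights = 0.2117, 0.1480, 0.2110, 0.2230, 0.2063.
Standardized rate: 0.2117×121.07 + 0.1480×53.59 + 0.2110×61.25 + 0.2230×23.40 + 0.2063×11.98 = 54.1814 per 10000.

54.18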